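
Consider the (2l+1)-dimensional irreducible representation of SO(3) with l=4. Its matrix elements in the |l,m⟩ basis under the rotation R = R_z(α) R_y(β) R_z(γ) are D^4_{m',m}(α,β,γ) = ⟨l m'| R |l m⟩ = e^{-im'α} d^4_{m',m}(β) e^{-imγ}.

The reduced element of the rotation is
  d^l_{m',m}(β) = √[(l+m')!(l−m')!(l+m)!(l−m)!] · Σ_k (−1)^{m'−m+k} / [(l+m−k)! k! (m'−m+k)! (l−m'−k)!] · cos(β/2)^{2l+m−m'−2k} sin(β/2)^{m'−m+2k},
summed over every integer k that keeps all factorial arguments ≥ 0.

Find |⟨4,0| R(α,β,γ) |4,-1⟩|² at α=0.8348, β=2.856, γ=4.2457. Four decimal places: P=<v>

P=0.2709

D^4_{0,-1}(0.8348,2.8560,4.2457) = e^{-i·0·0.8348}·d^4_{0,-1}(2.8560)·e^{-i·-1·4.2457}. Compute d first:
c=cos(2.856000/2)=0.142312, s=sin(2.856000/2)=0.989822; N=√[24·24·6·120]=643.987578
Admissible k: 0..3 (factorial args all ≥0)
  k=0: (−1)^1·643.9876/(144)·0.1423^7·0.9898^1 = -0.000005
  k=1: (−1)^2·643.9876/(24)·0.1423^5·0.9898^3 = +0.001519
  k=2: (−1)^3·643.9876/(24)·0.1423^3·0.9898^5 = -0.073480
  k=3: (−1)^4·643.9876/(144)·0.1423^1·0.9898^7 = +0.592454
d^4_{0,-1}(2.8560) = -0.000005 +0.001519 -0.073480 +0.592454 = +0.520487
|D^4_{0,-1}|² = |d^4_{0,-1}(β)|² = (+0.520487)² = 0.270907 (the z-rotation phases have unit modulus)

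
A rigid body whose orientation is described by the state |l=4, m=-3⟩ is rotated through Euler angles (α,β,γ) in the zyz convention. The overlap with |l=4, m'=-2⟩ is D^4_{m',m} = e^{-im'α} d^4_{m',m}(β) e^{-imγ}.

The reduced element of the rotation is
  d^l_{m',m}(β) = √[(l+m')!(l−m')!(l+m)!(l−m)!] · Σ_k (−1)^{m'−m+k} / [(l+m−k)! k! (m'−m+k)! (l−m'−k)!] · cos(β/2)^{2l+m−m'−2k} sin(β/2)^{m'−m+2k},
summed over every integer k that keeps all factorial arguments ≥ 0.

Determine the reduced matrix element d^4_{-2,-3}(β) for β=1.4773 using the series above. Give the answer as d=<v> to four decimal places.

d=0.4527

d^4_{-2,-3}(β=1.4773) via the finite sum:
With c≡cos(β/2)=0.739378 and s≡sin(β/2)=0.673290, N=[2·720·1·5040]^{1/2}=2693.993318
Admissible k: 0..1 (factorial args all ≥0)
  k=0: (−1)^1·2693.9933/(720)·0.7394^7·0.6733^1 = -0.304322
  k=1: (−1)^2·2693.9933/(240)·0.7394^5·0.6733^3 = +0.757052
d^4_{-2,-3}(1.4773) = -0.304322 +0.757052 = +0.452730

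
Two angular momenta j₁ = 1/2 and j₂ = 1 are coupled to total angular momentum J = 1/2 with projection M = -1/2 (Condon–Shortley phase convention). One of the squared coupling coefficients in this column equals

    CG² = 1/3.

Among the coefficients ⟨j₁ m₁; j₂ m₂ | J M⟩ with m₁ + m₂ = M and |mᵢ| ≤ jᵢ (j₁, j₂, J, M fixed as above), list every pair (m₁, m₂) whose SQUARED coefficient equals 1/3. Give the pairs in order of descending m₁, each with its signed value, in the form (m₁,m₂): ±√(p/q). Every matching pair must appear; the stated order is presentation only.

(-1/2,0): −√(1/3)

Admissible pairs with m₁+m₂ = M = -1/2: (-1/2,0), (1/2,-1)
  (m₁,m₂)=(1/2,-1): CG² = 2/3, CG = +√(2/3)
  (m₁,m₂)=(-1/2,0): CG² = 1/3, CG = −√(1/3)   ← matches the target
Pairs with CG² = 1/3: (-1/2,0): −√(1/3)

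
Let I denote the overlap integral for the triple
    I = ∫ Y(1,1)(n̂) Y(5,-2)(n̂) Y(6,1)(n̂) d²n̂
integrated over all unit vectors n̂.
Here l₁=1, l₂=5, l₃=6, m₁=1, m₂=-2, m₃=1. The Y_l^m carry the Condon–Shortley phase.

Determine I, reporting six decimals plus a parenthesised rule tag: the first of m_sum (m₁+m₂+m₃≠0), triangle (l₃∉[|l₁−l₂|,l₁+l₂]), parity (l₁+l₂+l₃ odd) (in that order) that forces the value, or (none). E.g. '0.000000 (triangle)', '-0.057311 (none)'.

-0.129207 (none)

m-sum 0 ✓  L=12 even ✓  4≤6≤6 ✓
Π(2lᵢ+1) = 3×11×13 = 429
triangle coeff Δ(1,5,6) = 1/858
Σ_t [0,0]: t=0:+1/14400 = 1/14400
(3j)²=6/143 [(1 5 6; 0 0 0)], sign=+1
Σ_t [0,0]: t=0:+1/60480 = 1/60480
(3j)²=5/429 [(1 5 6; 1 -2 1)], sign=-1
⇒ 4πI² = 30/143
I = (-1)√(30/143/(4π)) = -0.12920749
No selection rule forces the value: the integral is nonzero (none).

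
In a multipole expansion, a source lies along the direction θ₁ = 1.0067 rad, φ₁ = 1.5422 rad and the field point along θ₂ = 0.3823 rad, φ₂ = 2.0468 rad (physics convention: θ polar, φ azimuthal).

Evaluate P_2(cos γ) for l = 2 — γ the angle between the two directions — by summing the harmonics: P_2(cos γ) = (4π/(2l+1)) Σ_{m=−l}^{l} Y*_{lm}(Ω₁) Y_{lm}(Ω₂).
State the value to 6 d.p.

0.394029

Term-by-term m-sum for l=2 (normalisation 4π/5 = 2.513274):
  [-2]  conj(Y_{2,-2})(Ω₁) = -0.275405+0.015768i ; Y_{2,-2}(Ω₂) = -0.031182+0.043790i ; Δ = +0.007897-0.012552i
  [-1]  conj(Y_{2,-1})(Ω₁) = +0.009980+0.348910i ; Y_{2,-1}(Ω₂) = -0.122530-0.237672i ; Δ = +0.081703-0.045124i
  [+0]  conj(Y_{2,0})(Ω₁) = -0.044925-0.000000i ; Y_{2,0}(Ω₂) = +0.499104+0.000000i ; Δ = -0.022422-0.000000i
  [+1]  conj(Y_{2,1})(Ω₁) = -0.009980+0.348910i ; Y_{2,1}(Ω₂) = +0.122530-0.237672i ; Δ = +0.081703+0.045124i
  [+2]  conj(Y_{2,2})(Ω₁) = -0.275405-0.015768i ; Y_{2,2}(Ω₂) = -0.031182-0.043790i ; Δ = +0.007897+0.012552i
Total Σ_m = +0.156779+0.000000i. Multiply by 2.513274: +0.394029+0.000000i. P_2(cos γ) = 0.394029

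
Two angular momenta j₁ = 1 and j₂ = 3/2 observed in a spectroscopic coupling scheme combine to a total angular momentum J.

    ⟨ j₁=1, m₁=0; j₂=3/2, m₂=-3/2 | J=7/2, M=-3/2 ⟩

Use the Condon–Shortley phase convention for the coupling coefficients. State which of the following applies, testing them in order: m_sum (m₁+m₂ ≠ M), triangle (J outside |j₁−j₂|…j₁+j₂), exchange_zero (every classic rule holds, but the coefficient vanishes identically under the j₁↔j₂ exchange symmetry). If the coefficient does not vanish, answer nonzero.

triangle

m-sum: m₁+m₂ = 0+(-3/2) = -3/2, M = -3/2  ✓
triangle: need |j₁−j₂| ≤ J ≤ j₁+j₂, i.e. J ∈ [1/2, 5/2]; J = 7/2 is outside ✗ ⇒ coefficient is 0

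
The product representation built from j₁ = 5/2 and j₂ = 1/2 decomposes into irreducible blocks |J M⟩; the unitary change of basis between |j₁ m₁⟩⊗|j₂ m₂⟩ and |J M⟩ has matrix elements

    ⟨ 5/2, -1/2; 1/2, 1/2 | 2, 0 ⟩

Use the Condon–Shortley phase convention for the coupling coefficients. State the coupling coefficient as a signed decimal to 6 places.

j₁+j₂−J=1  J+j₁−j₂=4  J−j₁+j₂=0  j₁+j₂+J+1=6
(j₁±m₁, j₂±m₂, J±M) = (2,3,1,0,2,2)
P² = 8
sum k=1..1:
  [1] −1/4 = -1/4
S = -1/4
C² = P²·S² = 1/2 ; C = -0.707107

−√(1/2) ≈ -0.707107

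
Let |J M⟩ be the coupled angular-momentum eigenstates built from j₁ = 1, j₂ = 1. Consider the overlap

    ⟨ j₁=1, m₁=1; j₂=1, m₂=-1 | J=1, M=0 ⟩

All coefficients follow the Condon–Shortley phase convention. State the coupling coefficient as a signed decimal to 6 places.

√[3·1!1!1!/4! · 2!0!0!2!1!1!] = √(1/2)
  +(−1)^0/∏(0,1,0,0,1,1)! = 1  (running 1)
⟨..|..⟩ = √(1/2)·(1) = +0.707107

+√(1/2) = +0.707107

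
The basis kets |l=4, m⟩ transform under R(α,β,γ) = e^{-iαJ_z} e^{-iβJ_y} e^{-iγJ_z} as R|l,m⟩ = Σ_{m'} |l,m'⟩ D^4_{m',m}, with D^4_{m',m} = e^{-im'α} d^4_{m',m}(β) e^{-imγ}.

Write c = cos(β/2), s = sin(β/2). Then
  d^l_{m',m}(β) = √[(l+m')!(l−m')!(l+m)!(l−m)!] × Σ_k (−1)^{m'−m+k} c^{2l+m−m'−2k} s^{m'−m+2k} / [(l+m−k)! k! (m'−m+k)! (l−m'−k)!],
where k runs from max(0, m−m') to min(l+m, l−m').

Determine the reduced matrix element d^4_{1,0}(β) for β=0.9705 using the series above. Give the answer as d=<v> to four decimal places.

d=0.1997

d^4_{1,0}(β=0.9705) via the finite sum:
With c≡cos(β/2)=0.884558 and s≡sin(β/2)=0.466430, N=[120·6·24·24]^{1/2}=643.987578
The bounds max(0,m−m')=0 and min(l+m,l−m')=3 give 4 terms
  k=0: (−1)^1·643.9876/(144)·0.8846^7·0.4664^1 = -0.883866
  k=1: (−1)^2·643.9876/(24)·0.8846^5·0.4664^3 = +1.474541
  k=2: (−1)^3·643.9876/(24)·0.8846^3·0.4664^5 = -0.409992
  k=3: (−1)^4·643.9876/(144)·0.8846^1·0.4664^7 = +0.019000
d^4_{1,0}(0.9705) = -0.883866 +1.474541 -0.409992 +0.019000 = +0.199682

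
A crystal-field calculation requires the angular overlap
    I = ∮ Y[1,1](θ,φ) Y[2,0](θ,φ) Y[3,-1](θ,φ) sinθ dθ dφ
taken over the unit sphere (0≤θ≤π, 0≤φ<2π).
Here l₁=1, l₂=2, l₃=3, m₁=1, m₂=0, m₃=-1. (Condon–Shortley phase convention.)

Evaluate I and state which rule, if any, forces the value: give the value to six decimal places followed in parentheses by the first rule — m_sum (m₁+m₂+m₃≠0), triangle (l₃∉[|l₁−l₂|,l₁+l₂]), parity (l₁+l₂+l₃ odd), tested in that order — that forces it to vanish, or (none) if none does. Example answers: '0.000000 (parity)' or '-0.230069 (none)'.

m-sum 0 ✓  L=6 even ✓  1≤3≤3 ✓
Π(2lᵢ+1) = 3×5×7 = 105
triangle coeff Δ(1,2,3) = 1/105
Σ_t [0,0]: t=0:+1/4 = 1/4
(3j)²=3/35 [(1 2 3; 0 0 0)], sign=-1
Σ_t [0,0]: t=0:+1/8 = 1/8
(3j)²=2/35 [(1 2 3; 1 0 -1)], sign=+1
⇒ 4πI² = 18/35
I = (-1)√(18/35/(4π)) = -0.20230066
No selection rule forces the value: the integral is nonzero (none).

-0.202301 (none)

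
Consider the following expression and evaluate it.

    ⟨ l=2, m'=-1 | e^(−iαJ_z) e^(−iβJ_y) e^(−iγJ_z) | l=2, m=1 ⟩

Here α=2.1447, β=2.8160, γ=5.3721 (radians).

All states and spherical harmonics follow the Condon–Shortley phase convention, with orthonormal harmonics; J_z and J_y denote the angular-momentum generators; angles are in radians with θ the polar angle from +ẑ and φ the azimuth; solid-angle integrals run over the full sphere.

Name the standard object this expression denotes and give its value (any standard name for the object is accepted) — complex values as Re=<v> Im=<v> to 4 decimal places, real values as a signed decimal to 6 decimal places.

This is a Wigner D-matrix element — the rotation-matrix element ⟨l m'| R(α,β,γ) |l m⟩ in the angular-momentum basis.
Split into d^2_{-1,1}(β=2.8160) × two z-phases.
With c≡cos(β/2)=0.162078 and s≡sin(β/2)=0.986778, N=[1·6·6·1]^{1/2}=6.000000
The bounds max(0,m−m')=2 and min(l+m,l−m')=3 give 2 terms
  k=2: (−1)^0·6.0000/(2)·0.1621^2·0.9868^2 = +0.076738
  k=3: (−1)^1·6.0000/(6)·0.1621^0·0.9868^4 = -0.948151
d^2_{-1,1}(2.8160) = +0.076738 -0.948151 = -0.871414
Phases: e^{-i·(-1)·2.1447}=-0.542914+0.839788i, e^{-i·(1)·5.3721}=+0.612889+0.790169i ⇒ D=+0.868208-0.074682i

Wigner D-matrix element, Re=0.8682 Im=-0.0747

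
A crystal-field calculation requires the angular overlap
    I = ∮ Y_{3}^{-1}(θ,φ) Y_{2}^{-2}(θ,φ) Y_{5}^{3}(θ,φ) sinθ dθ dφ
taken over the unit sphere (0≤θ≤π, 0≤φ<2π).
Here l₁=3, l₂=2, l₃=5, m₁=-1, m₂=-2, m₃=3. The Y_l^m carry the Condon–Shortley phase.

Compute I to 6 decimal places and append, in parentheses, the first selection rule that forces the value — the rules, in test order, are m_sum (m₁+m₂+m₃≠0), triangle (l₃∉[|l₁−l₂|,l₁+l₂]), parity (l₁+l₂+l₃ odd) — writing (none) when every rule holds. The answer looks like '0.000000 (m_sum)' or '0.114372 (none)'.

-0.200476 (none)

m-sum 0 ✓  L=10 even ✓  1≤5≤5 ✓
Π(2lᵢ+1) = 7×5×11 = 385
triangle coeff Δ(3,2,5) = 1/2310
Σ_t [0,0]: t=0:+1/144 = 1/144
(3j)²=10/231 [(3 2 5; 0 0 0)], sign=-1
Σ_t [0,0]: t=0:+1/1152 = 1/1152
(3j)²=1/33 [(3 2 5; -1 -2 3)], sign=+1
⇒ 4πI² = 50/99
I = (-1)√(50/99/(4π)) = -0.20047604
No selection rule forces the value: the integral is nonzero (none).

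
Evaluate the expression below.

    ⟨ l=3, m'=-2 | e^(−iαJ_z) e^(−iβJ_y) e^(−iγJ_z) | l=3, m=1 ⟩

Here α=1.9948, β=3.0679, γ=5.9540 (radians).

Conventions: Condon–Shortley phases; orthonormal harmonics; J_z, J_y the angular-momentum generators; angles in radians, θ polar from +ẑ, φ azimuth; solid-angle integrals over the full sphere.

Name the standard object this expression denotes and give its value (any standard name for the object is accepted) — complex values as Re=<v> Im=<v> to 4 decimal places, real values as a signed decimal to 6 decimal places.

Wigner D-matrix element, Re=0.0444 Im=0.1069

This is a Wigner D-matrix element — the rotation-matrix element ⟨l m'| R(α,β,γ) |l m⟩ in the angular-momentum basis.
D^3_{-2,1}(1.9948,3.0679,5.9540) = e^{-i·-2·1.9948}·d^3_{-2,1}(3.0679)·e^{-i·1·5.9540}. Compute d first:
With c≡cos(β/2)=0.036838 and s≡sin(β/2)=0.999321, N=[1·120·24·2]^{1/2}=75.894664
k: max(0,(1)−(-2))=3 … min(3+(1),3−(-2))=4
  k=3: (−1)^0·75.8947/(12)·0.0368^3·0.9993^3 = +0.000316
  k=4: (−1)^1·75.8947/(24)·0.0368^1·0.9993^5 = -0.116097
d^3_{-2,1}(3.0679) = +0.000316 -0.116097 = -0.115782
D = (-0.661479-0.749964i)·(-0.115782)·(+0.946306+0.323272i) = +0.044404+0.106928i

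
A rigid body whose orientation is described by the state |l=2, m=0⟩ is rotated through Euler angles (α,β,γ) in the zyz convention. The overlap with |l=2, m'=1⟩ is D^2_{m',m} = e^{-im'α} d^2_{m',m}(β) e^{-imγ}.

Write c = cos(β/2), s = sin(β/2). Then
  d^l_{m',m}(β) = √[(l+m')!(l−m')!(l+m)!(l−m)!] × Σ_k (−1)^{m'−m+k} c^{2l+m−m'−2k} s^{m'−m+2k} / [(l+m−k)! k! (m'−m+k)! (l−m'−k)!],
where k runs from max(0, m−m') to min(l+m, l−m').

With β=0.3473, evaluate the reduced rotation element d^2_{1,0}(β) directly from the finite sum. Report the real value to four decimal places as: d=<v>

d^2_{1,0}(β=0.3473) via the finite sum:
Half-angle: c=0.984961, s=0.172779. N=√(6·1·2·2)=4.898979
Admissible k: 0..1 (factorial args all ≥0)
  k=0: (−1)^1·4.8990/(2)·0.9850^3·0.1728^1 = -0.404410
  k=1: (−1)^2·4.8990/(2)·0.9850^1·0.1728^3 = +0.012444
d^2_{1,0}(0.3473) = -0.404410 +0.012444 = -0.391966

d=-0.3920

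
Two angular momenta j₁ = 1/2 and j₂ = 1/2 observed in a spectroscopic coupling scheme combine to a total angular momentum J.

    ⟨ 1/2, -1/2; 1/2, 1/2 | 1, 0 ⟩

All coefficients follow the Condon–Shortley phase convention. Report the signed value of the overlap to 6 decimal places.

√[3·0!1!1!/3! · 0!1!1!0!1!1!] = √(1/2)
  +(−1)^0/∏(0,0,1,1,0,0)! = 1  (running 1)
⟨..|..⟩ = √(1/2)·(1) = +0.707107

+0.707107  (= +√(1/2))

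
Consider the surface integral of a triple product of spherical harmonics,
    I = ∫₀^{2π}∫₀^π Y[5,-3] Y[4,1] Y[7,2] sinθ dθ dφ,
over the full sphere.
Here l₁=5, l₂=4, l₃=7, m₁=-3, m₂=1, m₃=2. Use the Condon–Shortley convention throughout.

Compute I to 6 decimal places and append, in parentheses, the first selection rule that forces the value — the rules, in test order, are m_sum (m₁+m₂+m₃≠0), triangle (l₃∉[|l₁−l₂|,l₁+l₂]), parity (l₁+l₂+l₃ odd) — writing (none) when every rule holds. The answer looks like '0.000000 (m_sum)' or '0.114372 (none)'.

Rules hold: Σm=0, L=16 even, 1≤7≤9.
N = 11·9·15 = 1485
Δ = 2!·8!·6!/17! = 1/6126120
Racah Σ t=0..2: t=0:+1/69120 t=1:−1/20736 t=2:+1/69120 = -1/51840
⇒ 3j(5 4 7; 0 0 0)² = 280/21879, sgn +1
Racah Σ t=0..2: t=0:+1/9676800 t=1:−1/241920 t=2:+1/103680 = 163/29030400
⇒ 3j(5 4 7; -3 1 2)² = 26569/2042040, sgn -1
4πI² = N·(3j₀)²·(3jₘ)² = 132845/537251
I = -1·√(0.247268/4π) = -0.14027461
No selection rule forces the value: the integral is nonzero (none).

-0.140275 (none)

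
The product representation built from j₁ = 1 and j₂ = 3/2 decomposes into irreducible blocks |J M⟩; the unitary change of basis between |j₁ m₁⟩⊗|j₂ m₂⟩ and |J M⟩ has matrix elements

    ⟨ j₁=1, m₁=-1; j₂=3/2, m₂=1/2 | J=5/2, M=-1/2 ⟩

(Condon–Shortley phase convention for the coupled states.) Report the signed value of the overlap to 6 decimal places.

j₁+j₂−J=0  J+j₁−j₂=2  J−j₁+j₂=3  j₁+j₂+J+1=6
(j₁±m₁, j₂±m₂, J±M) = (0,2,2,1,2,3)
P² = 24/5
sum k=0..0:
  [0] +1/4 = 1/4
S = 1/4
C² = P²·S² = 3/10 ; C = +0.547723

+√(3/10) = +0.547723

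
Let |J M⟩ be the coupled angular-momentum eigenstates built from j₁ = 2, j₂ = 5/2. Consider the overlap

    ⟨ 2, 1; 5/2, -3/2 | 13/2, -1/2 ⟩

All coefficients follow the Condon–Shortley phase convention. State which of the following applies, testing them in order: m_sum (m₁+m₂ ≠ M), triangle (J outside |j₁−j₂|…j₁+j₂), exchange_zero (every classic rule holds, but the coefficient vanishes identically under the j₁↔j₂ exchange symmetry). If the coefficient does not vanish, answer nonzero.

triangle

m-sum: m₁+m₂ = 1+(-3/2) = -1/2, M = -1/2  ✓
triangle: need |j₁−j₂| ≤ J ≤ j₁+j₂, i.e. J ∈ [1/2, 9/2]; J = 13/2 is outside ✗ ⇒ coefficient is 0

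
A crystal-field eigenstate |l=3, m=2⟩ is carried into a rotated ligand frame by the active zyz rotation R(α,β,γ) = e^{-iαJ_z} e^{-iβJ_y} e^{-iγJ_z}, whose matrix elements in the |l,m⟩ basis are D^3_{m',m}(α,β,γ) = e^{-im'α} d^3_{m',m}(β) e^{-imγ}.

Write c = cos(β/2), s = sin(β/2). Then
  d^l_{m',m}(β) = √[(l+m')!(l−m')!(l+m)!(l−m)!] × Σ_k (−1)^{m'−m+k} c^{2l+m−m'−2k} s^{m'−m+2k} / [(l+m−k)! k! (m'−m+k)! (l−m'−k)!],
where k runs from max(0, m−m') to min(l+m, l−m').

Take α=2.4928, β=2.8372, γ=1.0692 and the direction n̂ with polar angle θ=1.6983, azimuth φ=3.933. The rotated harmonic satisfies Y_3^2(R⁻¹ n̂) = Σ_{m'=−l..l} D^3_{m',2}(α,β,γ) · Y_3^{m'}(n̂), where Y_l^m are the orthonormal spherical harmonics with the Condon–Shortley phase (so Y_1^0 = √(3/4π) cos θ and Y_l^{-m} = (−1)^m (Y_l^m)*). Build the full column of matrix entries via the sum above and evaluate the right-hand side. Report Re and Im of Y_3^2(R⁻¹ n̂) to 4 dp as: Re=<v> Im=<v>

Re=0.0613 Im=0.1471

Need the full column D^3_{m',2} for m'=−3..3 at α=2.4928, β=2.8372, γ=1.0692.
cos(β/2)=0.151609, sin(β/2)=0.988440
d^3_{-3,2}: single k=5 term ⇒ +0.350392;  D = +0.205755-0.283619i
d^3_{-2,2}: k∈[4..5] ⇒ +0.109705 -0.932617 = -0.822912;  D = +0.787509-0.238775i
d^3_{-1,2}: k∈[3..4] ⇒ +0.021284 -0.452354 = -0.431070;  D = -0.404281-0.149593i
d^3_{0,2}: k∈[2..3] ⇒ +0.002827 -0.120175 = -0.117348;  D = +0.063088+0.098947i
d^3_{1,2}: k∈[1..2] ⇒ +0.000250 -0.021284 = -0.021034;  D = +0.001706-0.020965i
d^3_{2,2}: k∈[0..1] ⇒ +0.000012 -0.002581 = -0.002569;  D = -0.001713+0.001914i
d^3_{3,2}: single k=0 term ⇒ -0.000194;  D = +0.000190-0.000037i
Y_3^{m'}(θ=1.6983,φ=3.933) and Σ D·Y over m':
  (+0.2058-0.2836i)·(+0.2930+0.2827i)  (+0.7875-0.2388i)·(+0.0015+0.1278i)  (-0.4043-0.1496i)·(+0.2071-0.2096i)  (+0.0631+0.0989i)·(+0.1385+0.0000i)  (+0.0017-0.0210i)·(-0.2071-0.2096i)  (-0.0017+0.0019i)·(+0.0015-0.1278i)  (+0.0002-0.0000i)·(-0.2930+0.2827i)
Y_3^2(R⁻¹ n̂) = +0.061311+0.147090i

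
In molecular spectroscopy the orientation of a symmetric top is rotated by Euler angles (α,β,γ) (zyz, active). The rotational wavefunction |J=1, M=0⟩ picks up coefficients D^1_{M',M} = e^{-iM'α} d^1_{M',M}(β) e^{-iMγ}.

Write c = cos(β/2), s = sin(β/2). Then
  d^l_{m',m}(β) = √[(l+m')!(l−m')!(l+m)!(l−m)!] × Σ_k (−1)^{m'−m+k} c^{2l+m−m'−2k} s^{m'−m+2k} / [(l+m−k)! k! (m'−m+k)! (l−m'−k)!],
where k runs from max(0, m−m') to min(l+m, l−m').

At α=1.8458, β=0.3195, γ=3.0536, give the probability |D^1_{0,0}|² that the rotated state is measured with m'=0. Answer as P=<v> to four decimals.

P=0.9013

D^1_{0,0}(1.8458,0.3195,3.0536) = e^{-i·0·1.8458}·d^1_{0,0}(0.3195)·e^{-i·0·3.0536}. Compute d first:
c=cos(0.319500/2)=0.987267, s=sin(0.319500/2)=0.159071; N=√[1·1·1·1]=1.000000
k: max(0,(0)−(0))=0 … min(1+(0),1−(0))=1
  k=0: (−1)^0·1.0000/(1)·0.9873^2·0.1591^0 = +0.974696
  k=1: (−1)^1·1.0000/(1)·0.9873^0·0.1591^2 = -0.025304
d^1_{0,0}(0.3195) = +0.974696 -0.025304 = +0.949393
|D^1_{0,0}|² = |d^1_{0,0}(β)|² = (+0.949393)² = 0.901346 (the z-rotation phases have unit modulus)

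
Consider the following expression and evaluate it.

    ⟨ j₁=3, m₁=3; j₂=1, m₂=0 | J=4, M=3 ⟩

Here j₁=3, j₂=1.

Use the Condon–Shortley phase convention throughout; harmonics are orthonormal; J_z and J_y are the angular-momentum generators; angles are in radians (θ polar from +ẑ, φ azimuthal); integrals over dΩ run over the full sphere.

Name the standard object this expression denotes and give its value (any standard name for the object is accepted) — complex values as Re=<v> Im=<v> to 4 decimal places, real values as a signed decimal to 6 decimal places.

This is a Clebsch–Gordan (vector-coupling) coefficient.
j₁+j₂−J=0  J+j₁−j₂=6  J−j₁+j₂=2  j₁+j₂+J+1=9
(j₁±m₁, j₂±m₂, J±M) = (6,0,1,1,7,1)
P² = 129600
sum k=0..0:
  [0] +1/720 = 1/720
S = 1/720
C² = P²·S² = 1/4 ; C = +0.500000

Clebsch–Gordan coefficient, +√(1/4) ≈ +0.500000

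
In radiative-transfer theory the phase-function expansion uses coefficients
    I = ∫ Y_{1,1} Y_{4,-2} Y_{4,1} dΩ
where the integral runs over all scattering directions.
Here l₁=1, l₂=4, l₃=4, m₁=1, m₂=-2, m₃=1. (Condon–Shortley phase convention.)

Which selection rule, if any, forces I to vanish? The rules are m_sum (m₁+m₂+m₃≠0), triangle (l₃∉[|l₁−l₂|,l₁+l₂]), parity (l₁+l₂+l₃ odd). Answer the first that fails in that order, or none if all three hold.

parity

azimuthal sum: 1 − 2 + 1 = 0  ✓
3 ≤ 4 ≤ 5 (triangle on l)  ✓
L = 1 + 4 + 4 = 9 (odd)  ✗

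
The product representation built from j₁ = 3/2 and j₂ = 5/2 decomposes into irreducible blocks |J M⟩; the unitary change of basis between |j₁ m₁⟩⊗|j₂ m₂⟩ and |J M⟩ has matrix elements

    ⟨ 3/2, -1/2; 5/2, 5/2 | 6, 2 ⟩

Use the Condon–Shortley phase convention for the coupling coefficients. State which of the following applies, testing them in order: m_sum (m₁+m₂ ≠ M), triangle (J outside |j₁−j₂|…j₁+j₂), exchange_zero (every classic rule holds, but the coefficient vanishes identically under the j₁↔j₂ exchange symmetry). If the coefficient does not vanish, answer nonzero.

m-sum: m₁+m₂ = -1/2+5/2 = 2, M = 2  ✓
triangle: need |j₁−j₂| ≤ J ≤ j₁+j₂, i.e. J ∈ [1, 4]; J = 6 is outside ✗ ⇒ coefficient is 0

triangle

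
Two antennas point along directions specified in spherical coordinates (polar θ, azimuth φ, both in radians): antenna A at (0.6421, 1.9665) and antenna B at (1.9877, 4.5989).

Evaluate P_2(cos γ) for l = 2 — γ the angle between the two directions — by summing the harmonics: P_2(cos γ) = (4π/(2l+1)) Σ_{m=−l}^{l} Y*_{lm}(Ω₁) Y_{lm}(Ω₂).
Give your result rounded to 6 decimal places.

Summing Y*_{l m}(θ₁,φ₁)·Y_{l m}(θ₂,φ₂) over m ∈ [−2, 2]; prefactor 4π/(2·2+1) = 2.513274:
  m=-2: Y*=-0.097372-0.098549i  Y=-0.314654-0.072672i  product +0.023477+0.038085i
  m=-1: Y*=-0.142819+0.341887i  Y=+0.032392-0.284194i  product +0.092536+0.051663i
  m=+0: Y*=+0.291432-0.000000i  Y=-0.160248+0.000000i  product -0.046701+0.000000i
  m=+1: Y*=+0.142819+0.341887i  Y=-0.032392-0.284194i  product +0.092536-0.051663i
  m=+2: Y*=-0.097372+0.098549i  Y=-0.314654+0.072672i  product +0.023477-0.038085i
Accumulated sum +0.185324+0.000000i; after 4π/(2l+1) scaling, +0.465770+0.000000i ⇒ P_2 = 0.465770

0.465770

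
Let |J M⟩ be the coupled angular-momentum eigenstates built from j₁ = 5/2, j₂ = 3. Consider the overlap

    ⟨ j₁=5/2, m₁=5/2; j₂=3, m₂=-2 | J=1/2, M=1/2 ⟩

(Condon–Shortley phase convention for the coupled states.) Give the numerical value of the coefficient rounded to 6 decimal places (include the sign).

+√(1/21) = +0.218218

triangle: 5!·0!·1!/7! = 120/5040
(j±m)!: 5!·0!·1!·5!·1!·0! = 14400
prefactor² = (2J+1)·Δ·N² = 4800/7
  k=0: +1/(0!·5!·0!·1!·0!·0!) = 1/120
Σ = 1/120  ⇒  CG² = 4800/7·(1/120)² = 1/21
CG = +√(1/21) = +0.218218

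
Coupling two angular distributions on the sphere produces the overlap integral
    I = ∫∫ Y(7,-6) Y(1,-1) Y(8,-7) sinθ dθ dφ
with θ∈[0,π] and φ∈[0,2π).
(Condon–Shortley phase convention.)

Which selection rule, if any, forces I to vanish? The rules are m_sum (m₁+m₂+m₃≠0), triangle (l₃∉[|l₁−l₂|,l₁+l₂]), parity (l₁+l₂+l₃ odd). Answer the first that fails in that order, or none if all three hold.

m_sum

m₁+m₂+m₃ = -6 − 1 − 7 = -14  ✗
triangle: |7−1|=6 ≤ l₃=8 ≤ 7+1=8
parity: l₁+l₂+l₃ = 16 is even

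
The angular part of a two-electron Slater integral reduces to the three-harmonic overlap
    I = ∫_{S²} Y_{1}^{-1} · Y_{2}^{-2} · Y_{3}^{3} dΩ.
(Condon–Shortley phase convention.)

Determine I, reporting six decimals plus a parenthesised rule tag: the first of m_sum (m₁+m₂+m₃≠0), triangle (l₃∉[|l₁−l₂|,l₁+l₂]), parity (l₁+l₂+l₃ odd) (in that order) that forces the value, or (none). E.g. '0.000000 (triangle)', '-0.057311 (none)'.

Rules hold: Σm=0, L=6 even, 1≤3≤3.
N = 3·5·7 = 105
Δ = 0!·2!·4!/7! = 1/105
Racah Σ t=0..0: t=0:+1/4 = 1/4
⇒ 3j(1 2 3; 0 0 0)² = 3/35, sgn -1
Racah Σ t=0..0: t=0:+1/48 = 1/48
⇒ 3j(1 2 3; -1 -2 3)² = 1/7, sgn +1
4πI² = N·(3j₀)²·(3jₘ)² = 9/7
I = -1·√(1.28571/4π) = -0.31986543
No selection rule forces the value: the integral is nonzero (none).

-0.319865 (none)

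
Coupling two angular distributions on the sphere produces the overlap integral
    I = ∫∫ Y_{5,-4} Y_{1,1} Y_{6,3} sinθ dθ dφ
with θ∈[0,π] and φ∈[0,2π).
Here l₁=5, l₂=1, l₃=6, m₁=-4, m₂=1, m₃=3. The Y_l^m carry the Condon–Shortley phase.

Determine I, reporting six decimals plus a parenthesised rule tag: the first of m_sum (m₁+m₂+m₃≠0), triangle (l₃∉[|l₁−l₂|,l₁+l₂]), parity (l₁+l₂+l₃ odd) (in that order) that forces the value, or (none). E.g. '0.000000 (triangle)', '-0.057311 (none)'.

-0.070770 (none)

m-sum 0 ✓  L=12 even ✓  4≤6≤6 ✓
Π(2lᵢ+1) = 11×3×13 = 429
triangle coeff Δ(5,1,6) = 1/858
Σ_t [0,0]: t=0:+1/14400 = 1/14400
(3j)²=6/143 [(5 1 6; 0 0 0)], sign=+1
Σ_t [0,0]: t=0:+1/725760 = 1/725760
(3j)²=1/286 [(5 1 6; -4 1 3)], sign=-1
⇒ 4πI² = 9/143
I = (-1)√(9/143/(4π)) = -0.07076985
No selection rule forces the value: the integral is nonzero (none).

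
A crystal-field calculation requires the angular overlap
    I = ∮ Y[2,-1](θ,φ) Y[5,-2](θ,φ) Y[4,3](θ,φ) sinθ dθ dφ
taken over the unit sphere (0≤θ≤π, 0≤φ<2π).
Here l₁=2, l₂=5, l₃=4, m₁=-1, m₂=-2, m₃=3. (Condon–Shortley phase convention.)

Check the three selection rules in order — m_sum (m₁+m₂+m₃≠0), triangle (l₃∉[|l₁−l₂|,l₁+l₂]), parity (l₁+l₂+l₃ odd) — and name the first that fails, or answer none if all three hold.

Σmᵢ = 0  ✓
l₃∈[|l₁−l₂|,l₁+l₂]=[3,7], have l₃=4  ✓
Σlᵢ = 11 ⇒ odd  ✗

parity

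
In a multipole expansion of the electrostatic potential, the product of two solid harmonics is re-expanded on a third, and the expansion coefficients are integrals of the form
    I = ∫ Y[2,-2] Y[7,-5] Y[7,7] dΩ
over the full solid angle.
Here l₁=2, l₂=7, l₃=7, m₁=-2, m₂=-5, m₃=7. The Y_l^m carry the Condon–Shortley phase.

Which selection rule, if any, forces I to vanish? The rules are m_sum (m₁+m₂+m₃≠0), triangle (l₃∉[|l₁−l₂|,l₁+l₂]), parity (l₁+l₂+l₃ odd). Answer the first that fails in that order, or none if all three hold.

none

Σmᵢ = 0  ✓
l₃∈[|l₁−l₂|,l₁+l₂]=[5,9], have l₃=7  ✓
Σlᵢ = 16 ⇒ even  ✓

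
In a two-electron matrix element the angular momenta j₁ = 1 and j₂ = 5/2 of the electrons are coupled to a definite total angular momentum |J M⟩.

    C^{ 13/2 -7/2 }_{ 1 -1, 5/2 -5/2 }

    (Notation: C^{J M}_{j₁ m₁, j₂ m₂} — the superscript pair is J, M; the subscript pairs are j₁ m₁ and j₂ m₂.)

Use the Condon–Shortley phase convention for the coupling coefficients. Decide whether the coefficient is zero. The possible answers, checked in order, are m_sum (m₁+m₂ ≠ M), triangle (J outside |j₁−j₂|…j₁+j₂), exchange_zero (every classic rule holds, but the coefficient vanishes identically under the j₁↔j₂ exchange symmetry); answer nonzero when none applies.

triangle

m-sum: m₁+m₂ = -1+(-5/2) = -7/2, M = -7/2  ✓
triangle: need |j₁−j₂| ≤ J ≤ j₁+j₂, i.e. J ∈ [3/2, 7/2]; J = 13/2 is outside ✗ ⇒ coefficient is 0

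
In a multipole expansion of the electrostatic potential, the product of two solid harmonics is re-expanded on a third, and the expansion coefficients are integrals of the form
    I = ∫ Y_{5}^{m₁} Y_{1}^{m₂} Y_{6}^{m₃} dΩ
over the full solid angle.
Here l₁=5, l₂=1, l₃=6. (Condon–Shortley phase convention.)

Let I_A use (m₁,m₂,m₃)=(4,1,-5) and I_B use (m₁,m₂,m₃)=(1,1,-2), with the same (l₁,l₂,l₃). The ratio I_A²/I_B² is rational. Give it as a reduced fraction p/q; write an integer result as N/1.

Shared (l₁,l₂,l₃)=(5,1,6): N and (l;000)² cancel in I_A²/I_B².
A: Δ = 0!·10!·2!/13! = 1/858; Racah Σ t=0..0: t=0:+1/725760 = 1/725760; ⇒ 3j(5 1 6; 4 1 -5)² = 5/78, sgn -1
B: Δ = 0!·10!·2!/13! = 1/858; Racah Σ t=0..0: t=0:+1/34560 = 1/34560; ⇒ 3j(5 1 6; 1 1 -2)² = 14/429, sgn +1
I_A²/I_B² = (5/78)/(14/429) = 55/28

55/28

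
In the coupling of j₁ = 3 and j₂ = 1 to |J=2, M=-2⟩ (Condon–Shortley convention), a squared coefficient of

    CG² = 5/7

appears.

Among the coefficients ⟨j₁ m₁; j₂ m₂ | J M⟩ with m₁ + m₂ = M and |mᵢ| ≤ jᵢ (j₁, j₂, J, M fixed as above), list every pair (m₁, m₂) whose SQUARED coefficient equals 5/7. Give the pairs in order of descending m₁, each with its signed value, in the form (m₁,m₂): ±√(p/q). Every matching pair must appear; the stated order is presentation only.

Admissible pairs with m₁+m₂ = M = -2: (-3,1), (-2,0), (-1,-1)
  (m₁,m₂)=(-1,-1): CG² = 1/21, CG = +√(1/21)
  (m₁,m₂)=(-2,0): CG² = 5/21, CG = −√(5/21)
  (m₁,m₂)=(-3,1): CG² = 5/7, CG = +√(5/7)   ← matches the target
Pairs with CG² = 5/7: (-3,1): +√(5/7)

(-3,1): +√(5/7)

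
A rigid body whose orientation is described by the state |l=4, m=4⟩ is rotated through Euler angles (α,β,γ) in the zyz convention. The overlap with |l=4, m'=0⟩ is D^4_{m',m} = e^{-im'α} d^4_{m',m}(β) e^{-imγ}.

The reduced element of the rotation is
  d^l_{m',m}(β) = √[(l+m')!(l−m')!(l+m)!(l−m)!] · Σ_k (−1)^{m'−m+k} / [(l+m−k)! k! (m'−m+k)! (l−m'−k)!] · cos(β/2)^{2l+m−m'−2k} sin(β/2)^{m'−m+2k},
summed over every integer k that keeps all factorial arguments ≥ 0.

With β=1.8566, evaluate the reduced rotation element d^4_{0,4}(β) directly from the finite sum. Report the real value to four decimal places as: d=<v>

d^4_{0,4}(β=1.8566) via the finite sum:
c=cos(1.856600/2)=0.599196, s=sin(1.856600/2)=0.800602; N=√[24·24·40320·1]=4819.161753
k∈{4} keeps every argument non-negative
  k=4: (−1)^0·4819.1618/(576)·0.5992^4·0.8006^4 = +0.443090
d^4_{0,4}(1.8566) = +0.443090

d=0.4431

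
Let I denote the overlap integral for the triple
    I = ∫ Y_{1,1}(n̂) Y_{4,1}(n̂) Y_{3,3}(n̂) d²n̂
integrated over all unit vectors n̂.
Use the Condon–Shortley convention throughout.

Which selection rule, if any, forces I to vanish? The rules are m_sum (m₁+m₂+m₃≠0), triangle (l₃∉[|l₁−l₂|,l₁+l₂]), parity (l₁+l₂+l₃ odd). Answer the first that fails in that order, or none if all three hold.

azimuthal sum: 1 + 1 + 3 = 5  ✗
3 ≤ 3 ≤ 5 (triangle on l)
L = 1 + 4 + 3 = 8 (even)

m_sum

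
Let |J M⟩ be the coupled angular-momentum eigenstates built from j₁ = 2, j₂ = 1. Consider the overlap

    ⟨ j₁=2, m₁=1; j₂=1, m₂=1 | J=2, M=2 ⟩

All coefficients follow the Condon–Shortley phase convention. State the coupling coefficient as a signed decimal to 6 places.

-0.577350

√[5·1!3!1!/6! · 3!1!2!0!4!0!] = √(12)
  +(−1)^1/∏(1,0,0,1,3,0)! = -1/6  (running -1/6)
⟨..|..⟩ = √(12)·(-1/6) = -0.577350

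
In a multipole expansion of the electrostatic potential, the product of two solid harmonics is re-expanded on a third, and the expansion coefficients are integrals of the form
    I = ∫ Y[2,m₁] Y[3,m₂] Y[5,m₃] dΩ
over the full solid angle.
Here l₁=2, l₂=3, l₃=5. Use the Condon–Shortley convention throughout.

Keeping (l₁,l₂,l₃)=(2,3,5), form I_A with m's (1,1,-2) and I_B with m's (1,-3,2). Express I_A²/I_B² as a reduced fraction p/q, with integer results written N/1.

15/1

l's match ⇒ only the (l;m) 3-j factors differ between A and B.
A: triangle coeff Δ(2,3,5) = 1/2310; Σ_t [0,0]: t=0:+1/288 = 1/288; (3j)²=1/22 [(2 3 5; 1 1 -2)], sign=-1
B: triangle coeff Δ(2,3,5) = 1/2310; Σ_t [0,0]: t=0:+1/4320 = 1/4320; (3j)²=1/330 [(2 3 5; 1 -3 2)], sign=-1
I_A²/I_B² = (1/22)/(1/330) = 15/1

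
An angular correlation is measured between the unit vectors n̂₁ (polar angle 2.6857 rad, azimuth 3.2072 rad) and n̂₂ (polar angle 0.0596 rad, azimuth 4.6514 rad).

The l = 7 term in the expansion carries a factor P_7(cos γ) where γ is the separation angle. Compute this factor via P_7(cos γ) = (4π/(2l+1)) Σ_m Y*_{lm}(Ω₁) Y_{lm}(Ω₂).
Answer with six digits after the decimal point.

Term-by-term m-sum for l=7 (normalisation 4π/15 = 0.837758):
  m=-7: (-0.00144 - 0.00071j) × (0.00000 - 0.00000j) = -0.00000 + 0.00000j  (running Σ = -0.00000 + 0.00000j)
  m=-6: (-0.01130 - 0.00469j) × (-0.00000 - 0.00000j) = 0.00000 + 0.00000j  (running Σ = 0.00000 + 0.00000j)
  m=-5: (-0.05447 - 0.01854j) × (-0.00000 + 0.00000j) = 0.00000 - 0.00000j  (running Σ = 0.00000 - 0.00000j)
  m=-4: (-0.17884 - 0.04804j) × (0.00009 + 0.00002j) = -0.00001 - 0.00001j  (running Σ = -0.00001 - 0.00001j)
  m=-3: (-0.39563 - 0.07889j) × (0.00034 - 0.00182j) = -0.00028 + 0.00069j  (running Σ = -0.00029 + 0.00069j)
  m=-2: (-0.51988 - 0.06861j) × (-0.02606 - 0.00319j) = 0.01333 + 0.00345j  (running Σ = 0.01304 + 0.00413j)
  m=-1: (-0.19352 - 0.01271j) × (-0.01449 + 0.23726j) = 0.00582 - 0.04573j  (running Σ = 0.01886 - 0.04160j)
  m=0: (0.40923 + 0.00000j) × (1.03888 + 0.00000j) = 0.42515 + 0.00000j  (running Σ = 0.44400 - 0.04160j)
  m=1: (0.19352 - 0.01271j) × (0.01449 + 0.23726j) = 0.00582 + 0.04573j  (running Σ = 0.44982 + 0.00413j)
  m=2: (-0.51988 + 0.06861j) × (-0.02606 + 0.00319j) = 0.01333 - 0.00345j  (running Σ = 0.46315 + 0.00069j)
  m=3: (0.39563 - 0.07889j) × (-0.00034 - 0.00182j) = -0.00028 - 0.00069j  (running Σ = 0.46287 - 0.00001j)
  m=4: (-0.17884 + 0.04804j) × (0.00009 - 0.00002j) = -0.00001 + 0.00001j  (running Σ = 0.46286 - 0.00000j)
  m=5: (0.05447 - 0.01854j) × (0.00000 + 0.00000j) = 0.00000 + 0.00000j  (running Σ = 0.46286 + 0.00000j)
  m=6: (-0.01130 + 0.00469j) × (-0.00000 + 0.00000j) = 0.00000 - 0.00000j  (running Σ = 0.46286 + 0.00000j)
  m=7: (0.00144 - 0.00071j) × (-0.00000 - 0.00000j) = -0.00000 - 0.00000j  (running Σ = 0.46286 - 0.00000j)
Total Σ_m = 0.46286 - 0.00000j. Multiply by 0.837758: 0.38776 - 0.00000j. P_7(cos γ) = 0.387763

0.387763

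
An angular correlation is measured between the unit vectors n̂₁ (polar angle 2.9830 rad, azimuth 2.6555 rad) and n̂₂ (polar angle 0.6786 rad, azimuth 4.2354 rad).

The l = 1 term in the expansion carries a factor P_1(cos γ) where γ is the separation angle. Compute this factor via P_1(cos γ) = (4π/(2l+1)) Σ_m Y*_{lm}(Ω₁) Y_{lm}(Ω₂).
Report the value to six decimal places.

Expand P_1 via completeness: Σ_{m} conj(Y_{1,m}) at Ω₁ times Y_{1,m} at Ω₂ —
  m=-1: (-0.048243, 0.025491) × (-0.099565, 0.192661) = (-0.000108, -0.011833)  (running Σ = (-0.000108, -0.011833))
  m=0: (-0.482471, -0.000000) × (0.380354, 0.000000) = (-0.183510, -0.000000)  (running Σ = (-0.183617, -0.011833))
  m=1: (0.048243, 0.025491) × (0.099565, 0.192661) = (-0.000108, 0.011833)  (running Σ = (-0.183725, 0.000000))
Total Σ_m = (-0.183725, 0.000000). Multiply by 4.188790: (-0.769586, 0.000000). P_1(cos γ) = -0.769586

-0.769586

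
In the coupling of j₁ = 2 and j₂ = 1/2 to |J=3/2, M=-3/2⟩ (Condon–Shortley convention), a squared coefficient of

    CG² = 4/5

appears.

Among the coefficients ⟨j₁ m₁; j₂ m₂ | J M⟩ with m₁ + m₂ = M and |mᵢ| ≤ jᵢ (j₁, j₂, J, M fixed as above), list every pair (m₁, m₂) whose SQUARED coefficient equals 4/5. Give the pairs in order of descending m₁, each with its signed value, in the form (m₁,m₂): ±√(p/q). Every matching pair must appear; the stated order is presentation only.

Admissible pairs with m₁+m₂ = M = -3/2: (-2,1/2), (-1,-1/2)
  (m₁,m₂)=(-1,-1/2): CG² = 1/5, CG = +√(1/5)
  (m₁,m₂)=(-2,1/2): CG² = 4/5, CG = −√(4/5)   ← matches the target
Pairs with CG² = 4/5: (-2,1/2): −√(4/5)

(-2,1/2): −√(4/5)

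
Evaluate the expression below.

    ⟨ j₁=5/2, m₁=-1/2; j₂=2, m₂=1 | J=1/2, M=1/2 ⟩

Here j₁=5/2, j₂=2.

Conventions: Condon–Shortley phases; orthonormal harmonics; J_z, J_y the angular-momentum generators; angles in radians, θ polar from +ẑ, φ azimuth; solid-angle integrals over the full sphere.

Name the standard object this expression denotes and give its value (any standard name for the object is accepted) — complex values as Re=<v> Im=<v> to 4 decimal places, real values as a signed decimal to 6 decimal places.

Clebsch–Gordan coefficient, −√(2/15) ≈ -0.365148

This is a Clebsch–Gordan (vector-coupling) coefficient.
j₁+j₂−J=4  J+j₁−j₂=1  J−j₁+j₂=0  j₁+j₂+J+1=6
(j₁±m₁, j₂±m₂, J±M) = (2,3,3,1,1,0)
P² = 24/5
sum k=3..3:
  [3] −1/6 = -1/6
S = -1/6
C² = P²·S² = 2/15 ; C = -0.365148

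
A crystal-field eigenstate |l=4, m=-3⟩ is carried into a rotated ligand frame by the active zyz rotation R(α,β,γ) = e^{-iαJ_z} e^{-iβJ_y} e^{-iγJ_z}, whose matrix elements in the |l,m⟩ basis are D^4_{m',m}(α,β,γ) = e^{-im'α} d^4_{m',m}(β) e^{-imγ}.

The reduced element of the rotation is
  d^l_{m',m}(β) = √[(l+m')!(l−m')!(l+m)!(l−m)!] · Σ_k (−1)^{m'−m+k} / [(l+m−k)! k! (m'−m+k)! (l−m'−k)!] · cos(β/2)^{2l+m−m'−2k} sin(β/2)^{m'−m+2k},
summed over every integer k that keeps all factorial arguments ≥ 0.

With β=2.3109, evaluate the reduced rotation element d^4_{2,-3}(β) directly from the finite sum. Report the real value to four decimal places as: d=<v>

d=0.3376

d^4_{2,-3}(β=2.3109) via the finite sum:
With c≡cos(β/2)=0.403507 and s≡sin(β/2)=0.914977, N=[720·2·1·5040]^{1/2}=2693.993318
k∈{0,1} keeps every argument non-negative
  k=0: (−1)^5·2693.9933/(240)·0.4035^3·0.9150^5 = -0.472920
  k=1: (−1)^6·2693.9933/(720)·0.4035^1·0.9150^7 = +0.810560
d^4_{2,-3}(2.3109) = -0.472920 +0.810560 = +0.337639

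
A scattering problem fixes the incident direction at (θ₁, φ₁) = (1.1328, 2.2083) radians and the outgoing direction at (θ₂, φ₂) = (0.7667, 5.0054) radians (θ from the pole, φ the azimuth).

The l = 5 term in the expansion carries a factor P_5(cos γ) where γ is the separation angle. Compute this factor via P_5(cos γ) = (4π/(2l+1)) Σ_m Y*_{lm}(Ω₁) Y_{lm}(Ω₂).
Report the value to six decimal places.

Term-by-term m-sum for l=5 (normalisation 4π/11 = 1.142397):
  m=-5: (+0.012979-0.282406i) × (+0.074176+0.007873i) = +0.003186-0.020846i  (running Σ = +0.003186-0.020846i)
  m=-4: (-0.347535+0.233489i) × (+0.095076-0.225661i) = +0.019647+0.100625i  (running Σ = +0.022833+0.079779i)
  m=-3: (+0.149832+0.053290i) × (-0.326329-0.270300i) = -0.034490-0.057890i  (running Σ = -0.011657+0.021889i)
  m=-2: (+0.079105+0.259591i) × (-0.272175+0.180672i) = -0.068431-0.056362i  (running Σ = -0.080088-0.034473i)
  m=-1: (+0.144813-0.195516i) × (-0.039265-0.130149i) = -0.031132-0.011170i  (running Σ = -0.111221-0.045643i)
  m=0: (+0.220566-0.000000i) × (-0.367137+0.000000i) = -0.080978+0.000000i  (running Σ = -0.192199-0.045643i)
  m=1: (-0.144813-0.195516i) × (+0.039265-0.130149i) = -0.031132+0.011170i  (running Σ = -0.223331-0.034473i)
  m=2: (+0.079105-0.259591i) × (-0.272175-0.180672i) = -0.068431+0.056362i  (running Σ = -0.291762+0.021889i)
  m=3: (-0.149832+0.053290i) × (+0.326329-0.270300i) = -0.034490+0.057890i  (running Σ = -0.326252+0.079779i)
  m=4: (-0.347535-0.233489i) × (+0.095076+0.225661i) = +0.019647-0.100625i  (running Σ = -0.306605-0.020846i)
  m=5: (-0.012979-0.282406i) × (-0.074176+0.007873i) = +0.003186+0.020846i  (running Σ = -0.303419-0.000000i)
Total Σ_m = -0.303419-0.000000i. Multiply by 1.142397: -0.346625-0.000000i. P_5(cos γ) = -0.346625

-0.346625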